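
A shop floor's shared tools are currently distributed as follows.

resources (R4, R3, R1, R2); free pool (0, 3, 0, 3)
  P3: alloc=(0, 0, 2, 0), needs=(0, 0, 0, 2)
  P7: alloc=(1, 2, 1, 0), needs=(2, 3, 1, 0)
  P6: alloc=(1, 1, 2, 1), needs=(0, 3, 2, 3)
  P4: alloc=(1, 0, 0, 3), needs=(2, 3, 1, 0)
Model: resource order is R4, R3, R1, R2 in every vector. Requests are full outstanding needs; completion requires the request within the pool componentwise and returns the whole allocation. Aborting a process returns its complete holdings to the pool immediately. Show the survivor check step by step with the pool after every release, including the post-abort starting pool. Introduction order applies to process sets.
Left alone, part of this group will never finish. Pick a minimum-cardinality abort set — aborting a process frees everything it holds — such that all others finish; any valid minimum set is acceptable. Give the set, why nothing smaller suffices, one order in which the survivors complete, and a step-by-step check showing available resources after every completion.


The answer: abort P7.
Key observation: the returned (1, 2, 1, 0) from P7 is what brings P4 — unrunnable before, under any order — into play at step 3.
Why nothing smaller works: aborting no one leaves the state deadlocked as given.
The survivors complete as P3, P6, P4. Walking it through (starting from the post-abort pool):
  pool = (1, 5, 1, 3)
  P3 needs (0, 0, 0, 2) <= (1, 5, 1, 3) -> finishes; pool += (0, 0, 2, 0) = (1, 5, 3, 3)
  P6 needs (0, 3, 2, 3) <= (1, 5, 3, 3) -> finishes; pool += (1, 1, 2, 1) = (2, 6, 5, 4)
  P4 needs (2, 3, 1, 0) <= (2, 6, 5, 4) -> finishes; pool += (1, 0, 0, 3) = (3, 6, 5, 7)


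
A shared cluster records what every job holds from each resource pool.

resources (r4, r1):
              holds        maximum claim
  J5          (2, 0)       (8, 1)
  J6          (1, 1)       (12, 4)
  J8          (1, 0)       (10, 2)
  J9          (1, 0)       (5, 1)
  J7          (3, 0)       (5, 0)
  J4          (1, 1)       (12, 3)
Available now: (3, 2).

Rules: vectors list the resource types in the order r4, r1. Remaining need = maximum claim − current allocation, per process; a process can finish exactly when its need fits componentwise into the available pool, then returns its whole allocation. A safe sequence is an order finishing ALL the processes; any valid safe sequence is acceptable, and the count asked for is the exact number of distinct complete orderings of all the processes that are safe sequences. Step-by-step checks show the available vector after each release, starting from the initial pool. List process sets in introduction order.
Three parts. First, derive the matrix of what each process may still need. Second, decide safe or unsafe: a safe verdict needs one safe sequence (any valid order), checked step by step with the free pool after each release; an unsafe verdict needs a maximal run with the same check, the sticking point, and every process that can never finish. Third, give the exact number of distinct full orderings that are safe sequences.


(1) Outstanding need per process (order r4, r1):
  J5: (6, 1)
  J6: (11, 3)
  J8: (9, 2)
  J9: (4, 1)
  J7: (2, 0)
  J4: (11, 2)
(2) UNSAFE.
Key observation: the wall is r4: completing J7, J5, J9, J8 brings the pool only to (10, 2), and all the rest need more.
The run J7, J5, J9, J8 cannot be extended any further. Step-by-step check:
  pool = (3, 2)
  J7 needs (2, 0) <= (3, 2) -> finishes; pool += (3, 0) = (6, 2)
  J5 needs (6, 1) <= (6, 2) -> finishes; pool += (2, 0) = (8, 2)
  J9 needs (4, 1) <= (8, 2) -> finishes; pool += (1, 0) = (9, 2)
  J8 needs (9, 2) <= (9, 2) -> finishes; pool += (1, 0) = (10, 2)
  J6 cannot run: need (11, 3) vs free (10, 2) (insufficient r4 and r1)
  J4 cannot run: need (11, 2) vs free (10, 2) (insufficient r4)
Never able to finish: J6 and J4.
(3) Precisely 0 of the possible complete orderings are safe sequences.


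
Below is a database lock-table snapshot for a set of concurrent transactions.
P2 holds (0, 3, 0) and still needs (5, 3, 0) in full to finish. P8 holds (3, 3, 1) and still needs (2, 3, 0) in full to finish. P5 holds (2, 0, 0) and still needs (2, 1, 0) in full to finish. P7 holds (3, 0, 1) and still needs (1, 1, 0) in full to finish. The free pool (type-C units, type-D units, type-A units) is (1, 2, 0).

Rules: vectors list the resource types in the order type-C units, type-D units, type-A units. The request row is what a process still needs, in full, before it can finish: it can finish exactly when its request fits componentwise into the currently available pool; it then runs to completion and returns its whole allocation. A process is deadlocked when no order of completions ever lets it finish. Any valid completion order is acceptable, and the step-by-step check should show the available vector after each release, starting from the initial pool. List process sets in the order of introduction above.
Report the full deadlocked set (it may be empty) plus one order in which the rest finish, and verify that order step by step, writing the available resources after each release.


Deadlocked: P2 and P8.
Key observation: even finishing P7, P5 leaves just (6, 2, 1) free — too little type-D units for any of the remaining processes.
The rest can finish in the order P7, P5. Check, step by step:
  pool = (1, 2, 0)
  P7: need (1, 1, 0) fits (1, 2, 0); releases (3, 0, 1), pool now (4, 2, 1)
  P5: need (2, 1, 0) fits (4, 2, 1); releases (2, 0, 0), pool now (6, 2, 1)
The stuck group stays short no matter what:
  P2 still needs (5, 3, 0) but only (6, 2, 1) is free — short on type-D units
  P8 still needs (2, 3, 0) but only (6, 2, 1) is free — short on type-D units


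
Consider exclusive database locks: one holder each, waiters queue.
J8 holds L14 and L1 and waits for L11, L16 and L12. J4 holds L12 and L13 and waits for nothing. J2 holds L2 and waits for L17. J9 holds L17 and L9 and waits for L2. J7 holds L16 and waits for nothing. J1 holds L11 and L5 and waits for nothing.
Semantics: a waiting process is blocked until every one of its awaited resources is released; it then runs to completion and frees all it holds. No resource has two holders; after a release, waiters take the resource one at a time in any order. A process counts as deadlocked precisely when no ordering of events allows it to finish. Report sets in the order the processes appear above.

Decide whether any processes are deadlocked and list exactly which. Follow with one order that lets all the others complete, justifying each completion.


Deadlocked set: J2 and J9.
Key observation: the wait chain closes on itself along J2 -> J9 -> J2; no other process is dragged down with it.
A valid finishing order for the others: J1, J7, J4, J8.
Walking it through:
  J1: no waits; runs immediately, freeing L11 and L5
  J7: no waits; runs immediately, freeing L16
  J4: no waits; runs immediately, freeing L12 and L13
  J8 waits on L11, L16 and L12 — all released -> runs and releases L14 and L1


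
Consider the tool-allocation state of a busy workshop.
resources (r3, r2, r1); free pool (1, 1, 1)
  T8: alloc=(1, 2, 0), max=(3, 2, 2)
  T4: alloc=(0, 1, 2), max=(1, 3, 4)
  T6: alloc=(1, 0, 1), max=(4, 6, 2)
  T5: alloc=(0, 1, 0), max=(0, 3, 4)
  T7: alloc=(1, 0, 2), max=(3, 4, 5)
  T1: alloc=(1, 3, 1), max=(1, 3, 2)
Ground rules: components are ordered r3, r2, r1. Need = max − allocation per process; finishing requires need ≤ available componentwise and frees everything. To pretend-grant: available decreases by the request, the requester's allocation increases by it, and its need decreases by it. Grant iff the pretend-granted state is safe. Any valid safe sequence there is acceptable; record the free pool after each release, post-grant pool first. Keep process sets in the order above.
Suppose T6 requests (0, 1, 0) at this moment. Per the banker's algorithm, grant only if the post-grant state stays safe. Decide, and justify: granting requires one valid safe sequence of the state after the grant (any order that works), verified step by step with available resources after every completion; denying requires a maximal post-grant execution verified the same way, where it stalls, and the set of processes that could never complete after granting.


GRANT — the state after the grant stays safe, e.g. via T1, T4, T7, T5, T6, T8.
Key observation: even at the reduced pool (1, 0, 1), T1 fits immediately, so safety survives the grant.
Verifying the post-grant state step by step:
  pool = (1, 0, 1)
  run T1 (needs (0, 0, 1), free (1, 0, 1)); after release of (1, 3, 1) the pool is (2, 3, 2)
  run T4 (needs (1, 2, 2), free (2, 3, 2)); after release of (0, 1, 2) the pool is (2, 4, 4)
  run T7 (needs (2, 4, 3), free (2, 4, 4)); after release of (1, 0, 2) the pool is (3, 4, 6)
  run T5 (needs (0, 2, 4), free (3, 4, 6)); after release of (0, 1, 0) the pool is (3, 5, 6)
  run T6 (needs (3, 5, 1), free (3, 5, 6)); after release of (1, 1, 1) the pool is (4, 6, 7)
  run T8 (needs (2, 0, 2), free (4, 6, 7)); after release of (1, 2, 0) the pool is (5, 8, 7)


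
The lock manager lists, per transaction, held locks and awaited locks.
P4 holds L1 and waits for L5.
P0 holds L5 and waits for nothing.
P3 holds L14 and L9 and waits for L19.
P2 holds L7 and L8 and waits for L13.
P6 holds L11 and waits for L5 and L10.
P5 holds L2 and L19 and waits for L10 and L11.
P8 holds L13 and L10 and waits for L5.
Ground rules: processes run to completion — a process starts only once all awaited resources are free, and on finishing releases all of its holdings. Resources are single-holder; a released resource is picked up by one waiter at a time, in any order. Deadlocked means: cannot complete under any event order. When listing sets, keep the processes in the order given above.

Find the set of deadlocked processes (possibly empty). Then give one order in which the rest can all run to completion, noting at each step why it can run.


The deadlocked set is empty.
Key observation: there is no circular wait here — follow any chain and it reaches a process that is free to run now.
One completion order for the rest: P0, P8, P6, P4, P2, P5, P3.
Step-by-step check:
  P0 waits on nothing -> runs at once and releases L5
  P8: everything it awaited (L5) is free; runs, freeing L13 and L10
  P6: everything it awaited (L5 and L10) is free; runs, freeing L11
  P4: everything it awaited (L5) is free; runs, freeing L1
  P2: everything it awaited (L13) is free; runs, freeing L7 and L8
  P5: everything it awaited (L10 and L11) is free; runs, freeing L2 and L19
  P3: everything it awaited (L19) is free; runs, freeing L14 and L9


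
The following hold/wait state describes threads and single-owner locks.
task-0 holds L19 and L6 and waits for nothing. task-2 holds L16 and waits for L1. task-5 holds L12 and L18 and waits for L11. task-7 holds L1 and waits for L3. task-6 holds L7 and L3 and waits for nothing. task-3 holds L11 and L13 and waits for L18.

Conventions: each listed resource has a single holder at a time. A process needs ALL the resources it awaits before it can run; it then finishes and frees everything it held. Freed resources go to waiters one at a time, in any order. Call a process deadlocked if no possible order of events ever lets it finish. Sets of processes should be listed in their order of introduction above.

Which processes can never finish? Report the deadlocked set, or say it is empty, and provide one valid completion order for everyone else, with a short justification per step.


The deadlocked set is task-5 and task-3.
Key observation: the loop task-5 -> task-3 -> task-5 blocks itself forever; no other process is dragged down with it.
One completion order for the rest: task-0, task-6, task-7, task-2.
Check, step by step:
  task-0: no waits; runs immediately, freeing L19 and L6
  task-6: no waits; runs immediately, freeing L7 and L3
  task-7 waits on L3 — all released -> runs and releases L1
  task-2 waits on L1 — all released -> runs and releases L16


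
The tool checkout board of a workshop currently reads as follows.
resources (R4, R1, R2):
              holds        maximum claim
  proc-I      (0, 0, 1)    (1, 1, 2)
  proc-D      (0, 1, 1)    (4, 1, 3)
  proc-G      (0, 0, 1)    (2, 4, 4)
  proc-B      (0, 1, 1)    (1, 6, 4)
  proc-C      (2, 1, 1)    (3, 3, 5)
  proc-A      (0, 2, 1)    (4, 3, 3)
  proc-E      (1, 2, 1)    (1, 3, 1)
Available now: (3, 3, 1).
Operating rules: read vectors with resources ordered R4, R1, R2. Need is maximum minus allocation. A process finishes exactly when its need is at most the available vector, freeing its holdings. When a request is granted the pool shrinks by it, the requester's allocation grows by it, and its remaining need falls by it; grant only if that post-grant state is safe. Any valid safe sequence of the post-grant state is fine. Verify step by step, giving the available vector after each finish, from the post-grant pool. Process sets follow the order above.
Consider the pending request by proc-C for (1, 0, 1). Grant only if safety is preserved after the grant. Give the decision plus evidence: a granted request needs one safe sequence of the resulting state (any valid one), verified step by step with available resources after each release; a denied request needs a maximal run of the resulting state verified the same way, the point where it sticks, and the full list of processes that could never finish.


DENY. Granting would leave the state unsafe.
Key observation: after proc-E, proc-I the pool peaks at (3, 5, 2), and each blocked process is short somewhere: proc-D on R4; proc-G on R2; proc-B on R2; proc-C on R2; proc-A on R4.
Pretend the grant happened; the run proc-E, proc-I goes as far as possible. Verifying each step:
  pool = (2, 3, 0)
  proc-E needs (0, 1, 0) <= (2, 3, 0) -> finishes; pool += (1, 2, 1) = (3, 5, 1)
  proc-I needs (1, 1, 1) <= (3, 5, 1) -> finishes; pool += (0, 0, 1) = (3, 5, 2)
  proc-D cannot run: need (4, 0, 2) vs free (3, 5, 2) (insufficient R4)
  proc-G cannot run: need (2, 4, 3) vs free (3, 5, 2) (insufficient R2)
  proc-B cannot run: need (1, 5, 3) vs free (3, 5, 2) (insufficient R2)
  proc-C cannot run: need (0, 2, 3) vs free (3, 5, 2) (insufficient R2)
  proc-A cannot run: need (4, 1, 2) vs free (3, 5, 2) (insufficient R4)
Processes that could never finish after the grant: proc-D, proc-G, proc-B, proc-C and proc-A.


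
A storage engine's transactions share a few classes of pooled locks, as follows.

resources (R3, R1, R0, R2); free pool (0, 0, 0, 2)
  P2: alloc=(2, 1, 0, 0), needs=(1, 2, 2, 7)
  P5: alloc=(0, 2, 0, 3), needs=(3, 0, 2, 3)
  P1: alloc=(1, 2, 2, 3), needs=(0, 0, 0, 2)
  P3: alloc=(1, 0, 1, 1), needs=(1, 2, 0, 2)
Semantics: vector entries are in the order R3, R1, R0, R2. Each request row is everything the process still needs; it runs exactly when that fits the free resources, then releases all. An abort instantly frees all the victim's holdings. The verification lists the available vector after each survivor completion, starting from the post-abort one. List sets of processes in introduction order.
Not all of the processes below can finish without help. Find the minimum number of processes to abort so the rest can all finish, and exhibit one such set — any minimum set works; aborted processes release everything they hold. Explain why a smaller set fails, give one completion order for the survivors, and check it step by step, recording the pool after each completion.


Minimum abort set: P2.
Key observation: no ordering could ever have run P5 before the abort of P2; with (2, 1, 0, 0) back in the pool it fits at step 2.
Minimality: the empty abort set fails — the state is deadlocked as it stands.
The survivors complete as P1, P5, P3. Verifying each step (starting from the post-abort pool):
  pool = (2, 1, 0, 2)
  P1 needs (0, 0, 0, 2) <= (2, 1, 0, 2) -> finishes; pool += (1, 2, 2, 3) = (3, 3, 2, 5)
  P5 needs (3, 0, 2, 3) <= (3, 3, 2, 5) -> finishes; pool += (0, 2, 0, 3) = (3, 5, 2, 8)
  P3 needs (1, 2, 0, 2) <= (3, 5, 2, 8) -> finishes; pool += (1, 0, 1, 1) = (4, 5, 3, 9)


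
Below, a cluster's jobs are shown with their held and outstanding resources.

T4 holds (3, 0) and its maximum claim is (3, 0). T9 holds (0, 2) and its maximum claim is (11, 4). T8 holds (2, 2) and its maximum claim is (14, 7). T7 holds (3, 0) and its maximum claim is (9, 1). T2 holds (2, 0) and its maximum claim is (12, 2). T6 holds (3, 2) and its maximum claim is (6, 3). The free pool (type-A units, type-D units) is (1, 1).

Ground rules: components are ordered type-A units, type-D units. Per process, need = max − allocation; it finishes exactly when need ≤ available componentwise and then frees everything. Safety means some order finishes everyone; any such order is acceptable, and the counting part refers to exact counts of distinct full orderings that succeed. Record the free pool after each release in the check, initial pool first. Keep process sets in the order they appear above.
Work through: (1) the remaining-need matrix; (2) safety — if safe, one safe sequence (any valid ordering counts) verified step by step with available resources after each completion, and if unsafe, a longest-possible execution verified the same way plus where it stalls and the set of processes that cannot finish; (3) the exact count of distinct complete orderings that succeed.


(1) Remaining need (order type-A units, type-D units):
  T4: (0, 0)
  T9: (11, 2)
  T8: (12, 5)
  T7: (6, 1)
  T2: (10, 2)
  T6: (3, 1)
(2) SAFE, for example via the order T4, T6, T7, T2, T9, T8.
Key observation: at T6 the run first touches a limit — (3, 1) against (4, 1), exact on a resource it actually requests.
Step-by-step check:
  pool = (1, 1)
  T4: need (0, 0) fits (1, 1); releases (3, 0), pool now (4, 1)
  T6: need (3, 1) fits (4, 1); releases (3, 2), pool now (7, 3)
  T7: need (6, 1) fits (7, 3); releases (3, 0), pool now (10, 3)
  T2: need (10, 2) fits (10, 3); releases (2, 0), pool now (12, 3)
  T9: need (11, 2) fits (12, 3); releases (0, 2), pool now (12, 5)
  T8: need (12, 5) fits (12, 5); releases (2, 2), pool now (14, 7)
(3) Exactly 1 of the possible complete orderings is a safe sequence.


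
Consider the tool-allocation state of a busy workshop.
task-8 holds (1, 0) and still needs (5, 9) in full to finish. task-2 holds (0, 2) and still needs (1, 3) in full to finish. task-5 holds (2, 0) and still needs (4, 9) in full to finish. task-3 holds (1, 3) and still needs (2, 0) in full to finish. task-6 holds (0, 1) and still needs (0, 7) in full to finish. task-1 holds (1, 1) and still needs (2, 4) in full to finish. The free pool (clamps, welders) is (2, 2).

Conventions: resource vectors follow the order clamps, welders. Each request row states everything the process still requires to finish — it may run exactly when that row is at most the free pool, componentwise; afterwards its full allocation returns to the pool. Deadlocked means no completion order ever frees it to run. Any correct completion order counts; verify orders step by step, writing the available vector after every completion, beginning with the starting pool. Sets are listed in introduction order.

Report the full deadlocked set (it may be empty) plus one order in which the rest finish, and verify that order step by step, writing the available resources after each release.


The deadlocked set is empty.
Key observation: there is always a runnable process — task-3 first — so the state unwinds completely.
The rest can finish in the order task-3, task-2, task-6, task-1, task-5, task-8. Check, step by step:
  pool = (2, 2)
  task-3: need (2, 0) fits (2, 2); releases (1, 3), pool now (3, 5)
  task-2: need (1, 3) fits (3, 5); releases (0, 2), pool now (3, 7)
  task-6: need (0, 7) fits (3, 7); releases (0, 1), pool now (3, 8)
  task-1: need (2, 4) fits (3, 8); releases (1, 1), pool now (4, 9)
  task-5: need (4, 9) fits (4, 9); releases (2, 0), pool now (6, 9)
  task-8: need (5, 9) fits (6, 9); releases (1, 0), pool now (7, 9)


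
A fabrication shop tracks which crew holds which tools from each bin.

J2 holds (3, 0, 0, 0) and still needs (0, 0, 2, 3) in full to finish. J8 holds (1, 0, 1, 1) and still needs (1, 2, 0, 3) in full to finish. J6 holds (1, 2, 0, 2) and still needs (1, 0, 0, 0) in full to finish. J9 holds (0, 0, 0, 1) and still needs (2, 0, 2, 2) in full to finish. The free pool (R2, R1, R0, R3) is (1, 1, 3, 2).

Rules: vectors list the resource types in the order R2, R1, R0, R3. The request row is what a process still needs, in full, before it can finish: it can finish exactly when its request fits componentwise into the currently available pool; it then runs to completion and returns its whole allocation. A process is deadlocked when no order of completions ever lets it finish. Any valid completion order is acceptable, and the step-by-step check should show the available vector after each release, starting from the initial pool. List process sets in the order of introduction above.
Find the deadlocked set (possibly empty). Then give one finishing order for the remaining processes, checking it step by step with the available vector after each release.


Nothing here is deadlocked.
Key observation: there is always a runnable process — J6 first — so the state unwinds completely.
A valid finishing order for the others: J6, J2, J8, J9. Step-by-step check:
  pool = (1, 1, 3, 2)
  J6: need (1, 0, 0, 0) fits (1, 1, 3, 2); releases (1, 2, 0, 2), pool now (2, 3, 3, 4)
  J2: need (0, 0, 2, 3) fits (2, 3, 3, 4); releases (3, 0, 0, 0), pool now (5, 3, 3, 4)
  J8: need (1, 2, 0, 3) fits (5, 3, 3, 4); releases (1, 0, 1, 1), pool now (6, 3, 4, 5)
  J9: need (2, 0, 2, 2) fits (6, 3, 4, 5); releases (0, 0, 0, 1), pool now (6, 3, 4, 6)


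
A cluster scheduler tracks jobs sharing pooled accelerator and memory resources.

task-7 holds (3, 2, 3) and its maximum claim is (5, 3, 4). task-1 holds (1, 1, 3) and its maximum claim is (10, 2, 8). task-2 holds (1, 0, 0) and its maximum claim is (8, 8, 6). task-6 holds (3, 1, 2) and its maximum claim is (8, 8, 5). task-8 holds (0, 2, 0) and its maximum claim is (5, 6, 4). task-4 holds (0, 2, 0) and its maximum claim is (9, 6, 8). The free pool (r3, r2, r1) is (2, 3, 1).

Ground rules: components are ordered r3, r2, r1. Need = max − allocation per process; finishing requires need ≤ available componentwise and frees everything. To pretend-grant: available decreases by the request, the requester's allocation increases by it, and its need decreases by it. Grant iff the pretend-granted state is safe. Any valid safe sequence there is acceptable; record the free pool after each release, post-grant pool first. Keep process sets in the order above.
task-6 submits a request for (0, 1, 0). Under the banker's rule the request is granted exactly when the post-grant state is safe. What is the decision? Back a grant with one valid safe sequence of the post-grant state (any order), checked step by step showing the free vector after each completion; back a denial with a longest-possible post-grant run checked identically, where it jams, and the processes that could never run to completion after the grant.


GRANT — the state after the grant stays safe, e.g. via task-7, task-8, task-6, task-2, task-1, task-4.
Key observation: the transfer keeps a workable pool ((2, 2, 1)); task-7 starts the safe sequence.
Verifying the post-grant state step by step:
  pool = (2, 2, 1)
  task-7 needs (2, 1, 1) <= (2, 2, 1) -> finishes; pool += (3, 2, 3) = (5, 4, 4)
  task-8 needs (5, 4, 4) <= (5, 4, 4) -> finishes; pool += (0, 2, 0) = (5, 6, 4)
  task-6 needs (5, 6, 3) <= (5, 6, 4) -> finishes; pool += (3, 2, 2) = (8, 8, 6)
  task-2 needs (7, 8, 6) <= (8, 8, 6) -> finishes; pool += (1, 0, 0) = (9, 8, 6)
  task-1 needs (9, 1, 5) <= (9, 8, 6) -> finishes; pool += (1, 1, 3) = (10, 9, 9)
  task-4 needs (9, 4, 8) <= (10, 9, 9) -> finishes; pool += (0, 2, 0) = (10, 11, 9)


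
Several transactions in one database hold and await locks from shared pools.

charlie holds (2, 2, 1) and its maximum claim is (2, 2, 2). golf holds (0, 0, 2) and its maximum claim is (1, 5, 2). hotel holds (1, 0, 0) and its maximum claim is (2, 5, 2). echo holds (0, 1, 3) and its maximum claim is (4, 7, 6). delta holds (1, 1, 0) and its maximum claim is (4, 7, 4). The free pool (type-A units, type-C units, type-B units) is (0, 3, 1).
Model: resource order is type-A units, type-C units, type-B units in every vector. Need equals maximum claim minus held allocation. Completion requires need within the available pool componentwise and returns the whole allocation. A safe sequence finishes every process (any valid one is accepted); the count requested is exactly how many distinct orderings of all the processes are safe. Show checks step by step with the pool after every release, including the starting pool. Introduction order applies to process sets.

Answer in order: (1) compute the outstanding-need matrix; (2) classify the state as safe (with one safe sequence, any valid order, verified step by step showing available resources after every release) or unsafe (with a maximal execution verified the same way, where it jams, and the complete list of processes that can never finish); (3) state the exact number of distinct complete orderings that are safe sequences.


(1) Need matrix, components ordered type-A units, type-C units, type-B units:
  charlie: (0, 0, 1)
  golf: (1, 5, 0)
  hotel: (1, 5, 2)
  echo: (4, 6, 3)
  delta: (3, 6, 4)
(2) UNSAFE.
Key observation: the wall is type-C units: completing charlie, golf, hotel brings the pool only to (3, 5, 4), and all the rest need more.
The run charlie, golf, hotel cannot be extended any further. Check, step by step:
  pool = (0, 3, 1)
  charlie: need (0, 0, 1) fits (0, 3, 1); releases (2, 2, 1), pool now (2, 5, 2)
  golf: need (1, 5, 0) fits (2, 5, 2); releases (0, 0, 2), pool now (2, 5, 4)
  hotel: need (1, 5, 2) fits (2, 5, 4); releases (1, 0, 0), pool now (3, 5, 4)
  echo cannot run: need (4, 6, 3) vs free (3, 5, 4) (insufficient type-A units and type-C units)
  delta cannot run: need (3, 6, 4) vs free (3, 5, 4) (insufficient type-C units)
Permanently blocked: echo and delta.
(3) The exact count: 0 of the possible complete orderings are safe sequences.


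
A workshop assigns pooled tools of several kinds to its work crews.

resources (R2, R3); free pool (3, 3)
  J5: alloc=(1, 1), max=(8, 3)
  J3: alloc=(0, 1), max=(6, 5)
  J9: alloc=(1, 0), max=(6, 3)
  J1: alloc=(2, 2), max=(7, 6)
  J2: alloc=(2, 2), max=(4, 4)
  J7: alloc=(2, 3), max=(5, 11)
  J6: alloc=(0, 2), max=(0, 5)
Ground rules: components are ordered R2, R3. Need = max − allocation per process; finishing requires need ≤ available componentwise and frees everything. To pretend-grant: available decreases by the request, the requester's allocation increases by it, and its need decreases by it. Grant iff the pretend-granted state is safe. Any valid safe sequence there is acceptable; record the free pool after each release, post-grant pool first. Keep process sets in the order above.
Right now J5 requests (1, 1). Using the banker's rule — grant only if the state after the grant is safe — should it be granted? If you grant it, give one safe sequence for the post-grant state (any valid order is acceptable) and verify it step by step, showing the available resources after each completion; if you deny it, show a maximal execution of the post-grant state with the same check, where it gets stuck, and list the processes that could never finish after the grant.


DENY: after the grant no complete ordering would exist.
Key observation: after J2, J6 the pool peaks at (4, 6), and each blocked process is short somewhere: J5 on R2; J3 on R2; J9 on R2; J1 on R2; J7 on R3.
On the post-grant state, J2, J6 is a maximal run — nothing extends it. Check, step by step:
  pool = (2, 2)
  J2 needs (2, 2) <= (2, 2) -> finishes; pool += (2, 2) = (4, 4)
  J6 needs (0, 3) <= (4, 4) -> finishes; pool += (0, 2) = (4, 6)
  blocked: J5 wants (6, 1), pool (4, 6) — not enough R2
  blocked: J3 wants (6, 4), pool (4, 6) — not enough R2
  blocked: J9 wants (5, 3), pool (4, 6) — not enough R2
  blocked: J1 wants (5, 4), pool (4, 6) — not enough R2
  blocked: J7 wants (3, 8), pool (4, 6) — not enough R3
Post-grant, the permanently blocked set is J5, J3, J9, J1 and J7.


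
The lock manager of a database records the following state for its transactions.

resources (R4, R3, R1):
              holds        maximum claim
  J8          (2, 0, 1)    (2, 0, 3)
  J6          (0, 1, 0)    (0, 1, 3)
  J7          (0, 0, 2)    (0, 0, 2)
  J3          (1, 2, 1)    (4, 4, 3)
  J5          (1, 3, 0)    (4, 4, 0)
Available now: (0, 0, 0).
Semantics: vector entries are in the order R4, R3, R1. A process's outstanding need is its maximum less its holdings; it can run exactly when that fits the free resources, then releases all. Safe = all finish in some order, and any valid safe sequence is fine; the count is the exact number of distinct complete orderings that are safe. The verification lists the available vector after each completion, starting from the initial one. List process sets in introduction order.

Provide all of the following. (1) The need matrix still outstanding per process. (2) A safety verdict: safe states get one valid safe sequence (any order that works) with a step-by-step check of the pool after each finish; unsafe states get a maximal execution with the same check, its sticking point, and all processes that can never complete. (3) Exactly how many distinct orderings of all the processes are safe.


(1) Outstanding need per process (order R4, R3, R1):
  J8: (0, 0, 2)
  J6: (0, 0, 3)
  J7: (0, 0, 0)
  J3: (3, 2, 2)
  J5: (3, 1, 0)
(2) The state is UNSAFE.
Key observation: no order helps: past J7, J8, J6, the free pool tops out at (2, 1, 3), below what each blocked process needs in R4.
A maximal execution: J7, J8, J6 — then nothing else fits. Walking it through:
  pool = (0, 0, 0)
  J7 needs (0, 0, 0) <= (0, 0, 0) -> finishes; pool += (0, 0, 2) = (0, 0, 2)
  J8 needs (0, 0, 2) <= (0, 0, 2) -> finishes; pool += (2, 0, 1) = (2, 0, 3)
  J6 needs (0, 0, 3) <= (2, 0, 3) -> finishes; pool += (0, 1, 0) = (2, 1, 3)
  blocked: J3 wants (3, 2, 2), pool (2, 1, 3) — not enough R4 and R3
  blocked: J5 wants (3, 1, 0), pool (2, 1, 3) — not enough R4
Processes that can never finish: J3 and J5.
(3) Exactly 0 of the possible complete orderings are safe sequences.


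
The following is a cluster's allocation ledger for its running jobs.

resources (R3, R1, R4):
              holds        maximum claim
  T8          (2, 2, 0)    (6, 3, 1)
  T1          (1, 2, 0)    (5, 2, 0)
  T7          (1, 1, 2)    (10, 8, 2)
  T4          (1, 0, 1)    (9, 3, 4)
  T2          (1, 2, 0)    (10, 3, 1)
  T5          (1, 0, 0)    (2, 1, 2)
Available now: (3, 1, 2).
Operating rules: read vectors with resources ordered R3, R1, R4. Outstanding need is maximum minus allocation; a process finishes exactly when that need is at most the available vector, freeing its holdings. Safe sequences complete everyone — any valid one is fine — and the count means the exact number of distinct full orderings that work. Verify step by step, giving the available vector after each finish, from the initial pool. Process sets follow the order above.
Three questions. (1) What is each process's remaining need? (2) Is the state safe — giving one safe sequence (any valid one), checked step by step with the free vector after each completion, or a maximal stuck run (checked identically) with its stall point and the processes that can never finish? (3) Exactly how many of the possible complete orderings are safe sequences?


(1) Remaining need (order R3, R1, R4):
  T8: (4, 1, 1)
  T1: (4, 0, 0)
  T7: (9, 7, 0)
  T4: (8, 3, 3)
  T2: (9, 1, 1)
  T5: (1, 1, 2)
(2) The state is UNSAFE.
Key observation: after T5, T8, T1 complete, (7, 5, 2) is the best the pool ever gets, yet each leftover process wants more R3.
The run T5, T8, T1 cannot be extended any further. Check, step by step:
  pool = (3, 1, 2)
  run T5 (needs (1, 1, 2), free (3, 1, 2)); after release of (1, 0, 0) the pool is (4, 1, 2)
  run T8 (needs (4, 1, 1), free (4, 1, 2)); after release of (2, 2, 0) the pool is (6, 3, 2)
  run T1 (needs (4, 0, 0), free (6, 3, 2)); after release of (1, 2, 0) the pool is (7, 5, 2)
  T7 cannot run: need (9, 7, 0) vs free (7, 5, 2) (insufficient R3 and R1)
  T4 cannot run: need (8, 3, 3) vs free (7, 5, 2) (insufficient R3 and R4)
  T2 cannot run: need (9, 1, 1) vs free (7, 5, 2) (insufficient R3)
Processes that can never finish: T7, T4 and T2.
(3) The exact count: 0 of the possible complete orderings are safe sequences.


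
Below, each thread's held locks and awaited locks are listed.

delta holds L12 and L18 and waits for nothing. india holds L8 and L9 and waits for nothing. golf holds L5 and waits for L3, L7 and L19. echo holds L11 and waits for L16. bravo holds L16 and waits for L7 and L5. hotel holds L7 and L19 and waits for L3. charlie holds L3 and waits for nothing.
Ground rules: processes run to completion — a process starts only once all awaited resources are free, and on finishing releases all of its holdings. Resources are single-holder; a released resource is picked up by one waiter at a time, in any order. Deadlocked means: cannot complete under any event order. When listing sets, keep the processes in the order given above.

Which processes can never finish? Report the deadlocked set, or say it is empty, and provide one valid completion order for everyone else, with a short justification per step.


The deadlocked set is empty.
Key observation: no waiting chain loops back on itself — every chain ends at a process that waits on nothing, so everyone eventually runs.
The rest can finish in the order india, charlie, delta, hotel, golf, bravo, echo.
Step-by-step check:
  run india (it waits on nothing); releases L8 and L9
  run charlie (it waits on nothing); releases L3
  run delta (it waits on nothing); releases L12 and L18
  run hotel (all its waits — L3 — are resolved); releases L7 and L19
  run golf (all its waits — L3, L7 and L19 — are resolved); releases L5
  run bravo (all its waits — L7 and L5 — are resolved); releases L16
  run echo (all its waits — L16 — are resolved); releases L11


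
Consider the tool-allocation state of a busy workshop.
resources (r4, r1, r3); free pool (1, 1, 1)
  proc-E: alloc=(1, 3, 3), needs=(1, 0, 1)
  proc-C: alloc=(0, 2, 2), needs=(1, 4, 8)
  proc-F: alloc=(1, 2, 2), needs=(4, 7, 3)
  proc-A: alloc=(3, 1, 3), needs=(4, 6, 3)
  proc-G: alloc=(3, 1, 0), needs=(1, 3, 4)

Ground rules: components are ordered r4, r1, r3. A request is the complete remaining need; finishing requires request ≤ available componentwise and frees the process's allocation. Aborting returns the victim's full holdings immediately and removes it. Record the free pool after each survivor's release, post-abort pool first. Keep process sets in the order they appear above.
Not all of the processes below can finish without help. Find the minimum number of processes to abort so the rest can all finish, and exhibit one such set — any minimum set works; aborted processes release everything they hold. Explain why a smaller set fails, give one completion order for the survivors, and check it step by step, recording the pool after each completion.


Minimum abort set: proc-C.
Key observation: before aborting proc-C, proc-F was permanently blocked — no order could ever run it; afterwards it completes at step 3.
No smaller set exists: with zero aborts the deadlock remains.
Survivors finish in the order: proc-E, proc-G, proc-F, proc-A. Check, step by step (pool after the aborts first):
  pool = (1, 3, 3)
  proc-E: need (1, 0, 1) fits (1, 3, 3); releases (1, 3, 3), pool now (2, 6, 6)
  proc-G: need (1, 3, 4) fits (2, 6, 6); releases (3, 1, 0), pool now (5, 7, 6)
  proc-F: need (4, 7, 3) fits (5, 7, 6); releases (1, 2, 2), pool now (6, 9, 8)
  proc-A: need (4, 6, 3) fits (6, 9, 8); releases (3, 1, 3), pool now (9, 10, 11)


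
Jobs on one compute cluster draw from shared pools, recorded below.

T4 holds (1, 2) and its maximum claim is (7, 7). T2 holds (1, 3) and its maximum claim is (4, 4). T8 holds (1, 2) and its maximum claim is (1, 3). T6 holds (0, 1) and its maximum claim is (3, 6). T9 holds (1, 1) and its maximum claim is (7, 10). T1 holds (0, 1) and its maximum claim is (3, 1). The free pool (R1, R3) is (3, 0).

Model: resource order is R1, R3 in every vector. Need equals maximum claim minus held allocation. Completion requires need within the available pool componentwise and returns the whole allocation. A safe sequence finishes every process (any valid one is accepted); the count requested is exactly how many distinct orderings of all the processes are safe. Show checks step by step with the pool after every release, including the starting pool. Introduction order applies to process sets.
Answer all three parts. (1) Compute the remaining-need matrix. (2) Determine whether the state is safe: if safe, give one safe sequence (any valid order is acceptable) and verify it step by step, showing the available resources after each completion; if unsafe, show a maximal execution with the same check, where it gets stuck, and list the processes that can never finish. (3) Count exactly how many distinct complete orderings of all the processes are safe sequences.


(1) Outstanding need per process (order R1, R3):
  T4: (6, 5)
  T2: (3, 1)
  T8: (0, 1)
  T6: (3, 5)
  T9: (6, 9)
  T1: (3, 0)
(2) UNSAFE — no complete ordering exists.
Key observation: the pool after T1, T8, T2, T6 is (5, 7); every surviving request exceeds it in R1, so progress ends there.
The run T1, T8, T2, T6 cannot be extended any further. Walking it through:
  pool = (3, 0)
  run T1 (needs (3, 0), free (3, 0)); after release of (0, 1) the pool is (3, 1)
  run T8 (needs (0, 1), free (3, 1)); after release of (1, 2) the pool is (4, 3)
  run T2 (needs (3, 1), free (4, 3)); after release of (1, 3) the pool is (5, 6)
  run T6 (needs (3, 5), free (5, 6)); after release of (0, 1) the pool is (5, 7)
  blocked: T4 wants (6, 5), pool (5, 7) — not enough R1
  blocked: T9 wants (6, 9), pool (5, 7) — not enough R1 and R3
Permanently blocked: T4 and T9.
(3) Exactly 0 of the possible complete orderings are safe sequences.


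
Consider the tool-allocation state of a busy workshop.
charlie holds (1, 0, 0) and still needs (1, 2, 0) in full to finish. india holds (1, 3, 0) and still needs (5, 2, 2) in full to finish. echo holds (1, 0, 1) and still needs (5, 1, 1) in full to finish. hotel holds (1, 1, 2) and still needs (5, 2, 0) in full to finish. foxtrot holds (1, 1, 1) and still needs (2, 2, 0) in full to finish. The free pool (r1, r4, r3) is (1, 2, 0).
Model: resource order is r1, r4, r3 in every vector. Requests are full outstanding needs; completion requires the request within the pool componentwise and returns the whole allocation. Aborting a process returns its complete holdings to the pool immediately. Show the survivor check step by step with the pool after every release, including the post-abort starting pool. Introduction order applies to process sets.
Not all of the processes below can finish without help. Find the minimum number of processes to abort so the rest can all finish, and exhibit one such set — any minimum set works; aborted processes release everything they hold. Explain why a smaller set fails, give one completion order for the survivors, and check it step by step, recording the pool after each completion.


Abort india and echo.
Key observation: aborting india and echo returns (2, 3, 1), and hotel — hopeless before — runs at step 3 with the returned capacity in the pool.
Why nothing smaller works — every single abort fails: charlie alone leaves india blocked (short on r1 and r3); india alone leaves echo blocked (short on r1); echo alone leaves india blocked (short on r1); hotel alone leaves india blocked (short on r1); foxtrot alone leaves india blocked (short on r1 and r3).
One survivor order: foxtrot, charlie, hotel. Walking it through (post-abort pool first):
  pool = (3, 5, 1)
  run foxtrot (needs (2, 2, 0), free (3, 5, 1)); after release of (1, 1, 1) the pool is (4, 6, 2)
  run charlie (needs (1, 2, 0), free (4, 6, 2)); after release of (1, 0, 0) the pool is (5, 6, 2)
  run hotel (needs (5, 2, 0), free (5, 6, 2)); after release of (1, 1, 2) the pool is (6, 7, 4)


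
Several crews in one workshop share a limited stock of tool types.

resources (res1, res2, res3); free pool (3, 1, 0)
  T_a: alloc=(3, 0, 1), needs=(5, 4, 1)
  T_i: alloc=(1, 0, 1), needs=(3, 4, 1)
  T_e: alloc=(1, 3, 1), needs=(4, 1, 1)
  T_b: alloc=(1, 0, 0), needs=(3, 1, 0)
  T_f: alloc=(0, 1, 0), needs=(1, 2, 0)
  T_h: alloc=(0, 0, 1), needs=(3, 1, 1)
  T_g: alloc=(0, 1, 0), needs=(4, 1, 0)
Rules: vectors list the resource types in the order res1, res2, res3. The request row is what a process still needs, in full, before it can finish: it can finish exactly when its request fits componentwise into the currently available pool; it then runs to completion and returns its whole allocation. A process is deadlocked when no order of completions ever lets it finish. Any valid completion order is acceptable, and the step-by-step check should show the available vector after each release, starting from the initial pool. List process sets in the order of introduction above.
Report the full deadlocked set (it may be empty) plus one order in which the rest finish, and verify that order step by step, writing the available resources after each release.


Deadlocked set: T_a, T_i, T_e and T_h.
Key observation: the pool after T_b, T_g, T_f is (4, 3, 0); every surviving request exceeds it in res3, so progress ends there.
A valid finishing order for the others: T_b, T_g, T_f. Walking it through:
  pool = (3, 1, 0)
  T_b: need (3, 1, 0) fits (3, 1, 0); releases (1, 0, 0), pool now (4, 1, 0)
  T_g: need (4, 1, 0) fits (4, 1, 0); releases (0, 1, 0), pool now (4, 2, 0)
  T_f: need (1, 2, 0) fits (4, 2, 0); releases (0, 1, 0), pool now (4, 3, 0)
The blocked processes can never fit:
  blocked: T_a wants (5, 4, 1), pool (4, 3, 0) — not enough res1, res2 and res3
  blocked: T_i wants (3, 4, 1), pool (4, 3, 0) — not enough res2 and res3
  blocked: T_e wants (4, 1, 1), pool (4, 3, 0) — not enough res3
  blocked: T_h wants (3, 1, 1), pool (4, 3, 0) — not enough res3
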